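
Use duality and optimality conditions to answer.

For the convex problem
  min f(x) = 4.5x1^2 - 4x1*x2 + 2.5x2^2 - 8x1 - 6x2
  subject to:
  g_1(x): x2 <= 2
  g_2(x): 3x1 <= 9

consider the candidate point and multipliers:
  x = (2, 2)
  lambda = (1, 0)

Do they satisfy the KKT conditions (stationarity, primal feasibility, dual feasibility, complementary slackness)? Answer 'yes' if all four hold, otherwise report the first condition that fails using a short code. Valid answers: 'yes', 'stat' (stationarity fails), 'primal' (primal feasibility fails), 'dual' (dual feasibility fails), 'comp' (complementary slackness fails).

Gradient of f: grad f(x) = Q x + c = (2, -4)
Constraint values g_i(x) = a_i^T x - b_i:
  g_1((2, 2)) = 0
  g_2((2, 2)) = -3
Stationarity residual: grad f(x) + sum_i lambda_i a_i = (2, -3)
  -> stationarity FAILS
Primal feasibility (all g_i <= 0): OK
Dual feasibility (all lambda_i >= 0): OK
Complementary slackness (lambda_i * g_i(x) = 0 for all i): OK

Verdict: the first failing condition is stationarity -> stat.

stat


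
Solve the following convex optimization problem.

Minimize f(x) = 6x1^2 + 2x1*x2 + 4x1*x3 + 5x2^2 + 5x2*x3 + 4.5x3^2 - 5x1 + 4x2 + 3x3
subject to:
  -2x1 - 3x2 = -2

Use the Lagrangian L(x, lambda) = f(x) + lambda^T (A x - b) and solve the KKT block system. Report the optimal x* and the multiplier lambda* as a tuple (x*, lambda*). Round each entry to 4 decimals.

Form the Lagrangian:
  L(x, lambda) = (1/2) x^T Q x + c^T x + lambda^T (A x - b)
Stationarity (grad_x L = 0): Q x + c + A^T lambda = 0.
Primal feasibility: A x = b.

This gives the KKT block system:
  [ Q   A^T ] [ x     ]   [-c ]
  [ A    0  ] [ lambda ] = [ b ]

Solving the linear system:
  x*      = (0.8192, 0.1205, -0.7644)
  lambda* = (1.0072)
  f(x*)   = -1.9465

x* = (0.8192, 0.1205, -0.7644), lambda* = (1.0072)


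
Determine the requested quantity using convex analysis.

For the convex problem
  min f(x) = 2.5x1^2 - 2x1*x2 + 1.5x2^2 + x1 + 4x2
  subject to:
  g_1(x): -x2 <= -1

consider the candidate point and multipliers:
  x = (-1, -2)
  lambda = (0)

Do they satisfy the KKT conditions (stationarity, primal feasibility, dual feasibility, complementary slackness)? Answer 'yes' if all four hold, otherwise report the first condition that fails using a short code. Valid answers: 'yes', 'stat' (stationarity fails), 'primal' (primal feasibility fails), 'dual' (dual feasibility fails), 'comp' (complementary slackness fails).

Gradient of f: grad f(x) = Q x + c = (0, 0)
Constraint values g_i(x) = a_i^T x - b_i:
  g_1((-1, -2)) = 3
Stationarity residual: grad f(x) + sum_i lambda_i a_i = (0, 0)
  -> stationarity OK
Primal feasibility (all g_i <= 0): FAILS
Dual feasibility (all lambda_i >= 0): OK
Complementary slackness (lambda_i * g_i(x) = 0 for all i): OK

Verdict: the first failing condition is primal_feasibility -> primal.

primal


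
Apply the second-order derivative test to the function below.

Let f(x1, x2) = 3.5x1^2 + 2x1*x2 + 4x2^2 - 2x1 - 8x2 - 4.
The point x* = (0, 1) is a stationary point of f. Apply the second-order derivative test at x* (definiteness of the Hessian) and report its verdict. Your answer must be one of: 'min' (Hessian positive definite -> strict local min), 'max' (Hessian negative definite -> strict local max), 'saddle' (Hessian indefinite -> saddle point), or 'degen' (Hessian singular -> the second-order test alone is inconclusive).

Compute the Hessian H = grad^2 f:
  H = [[7, 2], [2, 8]]
Verify stationarity: grad f(x*) = H x* + g = (0, 0).
Eigenvalues of H: 5.4384, 9.5616.
Both eigenvalues > 0, so H is positive definite -> x* is a strict local min.

min


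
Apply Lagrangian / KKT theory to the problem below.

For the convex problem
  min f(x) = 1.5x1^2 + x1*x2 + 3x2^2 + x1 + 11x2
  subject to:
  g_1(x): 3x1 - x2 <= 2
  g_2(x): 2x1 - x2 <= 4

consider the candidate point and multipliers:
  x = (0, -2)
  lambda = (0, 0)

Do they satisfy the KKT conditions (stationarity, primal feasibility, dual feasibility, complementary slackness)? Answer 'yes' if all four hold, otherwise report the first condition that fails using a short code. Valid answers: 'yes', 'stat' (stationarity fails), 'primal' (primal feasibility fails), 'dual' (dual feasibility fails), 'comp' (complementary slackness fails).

Gradient of f: grad f(x) = Q x + c = (-1, -1)
Constraint values g_i(x) = a_i^T x - b_i:
  g_1((0, -2)) = 0
  g_2((0, -2)) = -2
Stationarity residual: grad f(x) + sum_i lambda_i a_i = (-1, -1)
  -> stationarity FAILS
Primal feasibility (all g_i <= 0): OK
Dual feasibility (all lambda_i >= 0): OK
Complementary slackness (lambda_i * g_i(x) = 0 for all i): OK

Verdict: the first failing condition is stationarity -> stat.

stat


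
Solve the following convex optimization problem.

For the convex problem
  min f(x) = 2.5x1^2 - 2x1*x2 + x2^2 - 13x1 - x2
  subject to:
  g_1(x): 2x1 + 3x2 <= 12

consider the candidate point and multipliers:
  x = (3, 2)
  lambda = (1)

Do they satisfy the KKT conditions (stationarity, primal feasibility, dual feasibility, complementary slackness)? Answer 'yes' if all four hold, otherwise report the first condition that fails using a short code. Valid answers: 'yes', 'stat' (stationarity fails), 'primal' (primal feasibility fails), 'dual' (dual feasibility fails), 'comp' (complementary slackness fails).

Gradient of f: grad f(x) = Q x + c = (-2, -3)
Constraint values g_i(x) = a_i^T x - b_i:
  g_1((3, 2)) = 0
Stationarity residual: grad f(x) + sum_i lambda_i a_i = (0, 0)
  -> stationarity OK
Primal feasibility (all g_i <= 0): OK
Dual feasibility (all lambda_i >= 0): OK
Complementary slackness (lambda_i * g_i(x) = 0 for all i): OK

Verdict: yes, KKT holds.

yes


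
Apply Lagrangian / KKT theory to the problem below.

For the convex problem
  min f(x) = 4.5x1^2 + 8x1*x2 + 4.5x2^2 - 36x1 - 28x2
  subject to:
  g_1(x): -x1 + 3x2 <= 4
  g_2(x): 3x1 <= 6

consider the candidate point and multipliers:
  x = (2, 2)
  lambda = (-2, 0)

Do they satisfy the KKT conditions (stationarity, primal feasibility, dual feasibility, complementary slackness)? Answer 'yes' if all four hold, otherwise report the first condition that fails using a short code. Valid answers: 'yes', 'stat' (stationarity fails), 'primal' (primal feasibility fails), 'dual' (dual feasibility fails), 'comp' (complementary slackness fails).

Gradient of f: grad f(x) = Q x + c = (-2, 6)
Constraint values g_i(x) = a_i^T x - b_i:
  g_1((2, 2)) = 0
  g_2((2, 2)) = 0
Stationarity residual: grad f(x) + sum_i lambda_i a_i = (0, 0)
  -> stationarity OK
Primal feasibility (all g_i <= 0): OK
Dual feasibility (all lambda_i >= 0): FAILS
Complementary slackness (lambda_i * g_i(x) = 0 for all i): OK

Verdict: the first failing condition is dual_feasibility -> dual.

dual


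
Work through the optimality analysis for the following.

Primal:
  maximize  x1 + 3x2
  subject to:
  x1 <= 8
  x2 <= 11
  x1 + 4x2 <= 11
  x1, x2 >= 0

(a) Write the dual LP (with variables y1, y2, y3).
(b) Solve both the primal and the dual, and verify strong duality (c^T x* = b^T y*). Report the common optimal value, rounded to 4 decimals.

The standard primal-dual pair for 'max c^T x s.t. A x <= b, x >= 0' is:
  Dual:  min b^T y  s.t.  A^T y >= c,  y >= 0.

So the dual LP is:
  minimize  8y1 + 11y2 + 11y3
  subject to:
    y1 + y3 >= 1
    y2 + 4y3 >= 3
    y1, y2, y3 >= 0

Solving the primal: x* = (8, 0.75).
  primal value c^T x* = 10.25.
Solving the dual: y* = (0.25, 0, 0.75).
  dual value b^T y* = 10.25.
Strong duality: c^T x* = b^T y*. Confirmed.

10.25


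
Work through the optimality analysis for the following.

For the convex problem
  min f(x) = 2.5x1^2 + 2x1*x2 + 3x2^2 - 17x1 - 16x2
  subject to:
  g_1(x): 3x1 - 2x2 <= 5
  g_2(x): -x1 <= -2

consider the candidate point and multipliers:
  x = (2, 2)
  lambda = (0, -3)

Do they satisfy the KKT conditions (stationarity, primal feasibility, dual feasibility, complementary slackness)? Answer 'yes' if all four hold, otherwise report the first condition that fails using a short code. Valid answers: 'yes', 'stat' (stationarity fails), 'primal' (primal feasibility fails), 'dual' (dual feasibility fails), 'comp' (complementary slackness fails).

Gradient of f: grad f(x) = Q x + c = (-3, 0)
Constraint values g_i(x) = a_i^T x - b_i:
  g_1((2, 2)) = -3
  g_2((2, 2)) = 0
Stationarity residual: grad f(x) + sum_i lambda_i a_i = (0, 0)
  -> stationarity OK
Primal feasibility (all g_i <= 0): OK
Dual feasibility (all lambda_i >= 0): FAILS
Complementary slackness (lambda_i * g_i(x) = 0 for all i): OK

Verdict: the first failing condition is dual_feasibility -> dual.

dual


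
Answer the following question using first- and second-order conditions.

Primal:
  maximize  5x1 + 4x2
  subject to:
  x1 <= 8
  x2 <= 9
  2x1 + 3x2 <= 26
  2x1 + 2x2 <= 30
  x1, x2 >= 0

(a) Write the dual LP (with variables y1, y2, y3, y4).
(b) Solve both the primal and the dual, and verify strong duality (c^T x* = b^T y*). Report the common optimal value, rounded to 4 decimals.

The standard primal-dual pair for 'max c^T x s.t. A x <= b, x >= 0' is:
  Dual:  min b^T y  s.t.  A^T y >= c,  y >= 0.

So the dual LP is:
  minimize  8y1 + 9y2 + 26y3 + 30y4
  subject to:
    y1 + 2y3 + 2y4 >= 5
    y2 + 3y3 + 2y4 >= 4
    y1, y2, y3, y4 >= 0

Solving the primal: x* = (8, 3.3333).
  primal value c^T x* = 53.3333.
Solving the dual: y* = (2.3333, 0, 1.3333, 0).
  dual value b^T y* = 53.3333.
Strong duality: c^T x* = b^T y*. Confirmed.

53.3333


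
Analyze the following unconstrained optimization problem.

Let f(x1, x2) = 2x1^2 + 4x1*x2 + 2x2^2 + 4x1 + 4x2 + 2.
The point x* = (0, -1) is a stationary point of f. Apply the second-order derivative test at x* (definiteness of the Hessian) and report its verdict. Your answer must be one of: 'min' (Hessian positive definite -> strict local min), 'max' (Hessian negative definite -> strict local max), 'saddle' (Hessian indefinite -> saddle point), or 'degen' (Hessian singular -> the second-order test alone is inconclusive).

Compute the Hessian H = grad^2 f:
  H = [[4, 4], [4, 4]]
Verify stationarity: grad f(x*) = H x* + g = (0, 0).
Eigenvalues of H: 0, 8.
H has a zero eigenvalue (singular; positive semidefinite but not definite), so H is neither positive definite, negative definite, nor indefinite. The second-order test alone is inconclusive -> degen.
(Indeed, f is constant along the null direction of H through x*, so x* is not a strict local extremum.)

degen


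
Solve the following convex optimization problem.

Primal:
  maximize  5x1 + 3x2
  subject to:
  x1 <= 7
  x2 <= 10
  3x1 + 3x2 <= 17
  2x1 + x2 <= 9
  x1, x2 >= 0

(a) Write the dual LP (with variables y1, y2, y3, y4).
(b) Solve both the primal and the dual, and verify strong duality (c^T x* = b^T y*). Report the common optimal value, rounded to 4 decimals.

The standard primal-dual pair for 'max c^T x s.t. A x <= b, x >= 0' is:
  Dual:  min b^T y  s.t.  A^T y >= c,  y >= 0.

So the dual LP is:
  minimize  7y1 + 10y2 + 17y3 + 9y4
  subject to:
    y1 + 3y3 + 2y4 >= 5
    y2 + 3y3 + y4 >= 3
    y1, y2, y3, y4 >= 0

Solving the primal: x* = (3.3333, 2.3333).
  primal value c^T x* = 23.6667.
Solving the dual: y* = (0, 0, 0.3333, 2).
  dual value b^T y* = 23.6667.
Strong duality: c^T x* = b^T y*. Confirmed.

23.6667


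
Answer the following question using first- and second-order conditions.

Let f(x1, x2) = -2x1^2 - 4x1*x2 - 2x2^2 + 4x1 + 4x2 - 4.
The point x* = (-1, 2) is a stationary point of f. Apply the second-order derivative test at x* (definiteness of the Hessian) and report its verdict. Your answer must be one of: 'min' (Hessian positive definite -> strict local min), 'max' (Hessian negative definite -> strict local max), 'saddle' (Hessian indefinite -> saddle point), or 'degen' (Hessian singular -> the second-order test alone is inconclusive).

Compute the Hessian H = grad^2 f:
  H = [[-4, -4], [-4, -4]]
Verify stationarity: grad f(x*) = H x* + g = (0, 0).
Eigenvalues of H: -8, 0.
H has a zero eigenvalue (singular; negative semidefinite but not definite), so H is neither positive definite, negative definite, nor indefinite. The second-order test alone is inconclusive -> degen.
(Indeed, f is constant along the null direction of H through x*, so x* is not a strict local extremum.)

degen


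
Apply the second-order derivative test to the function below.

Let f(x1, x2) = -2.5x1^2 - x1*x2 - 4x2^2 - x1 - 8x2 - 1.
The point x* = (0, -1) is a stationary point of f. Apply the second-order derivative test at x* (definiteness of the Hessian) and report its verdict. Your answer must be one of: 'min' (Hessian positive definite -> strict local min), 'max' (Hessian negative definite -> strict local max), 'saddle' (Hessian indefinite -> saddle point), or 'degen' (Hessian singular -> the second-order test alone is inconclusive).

Compute the Hessian H = grad^2 f:
  H = [[-5, -1], [-1, -8]]
Verify stationarity: grad f(x*) = H x* + g = (0, 0).
Eigenvalues of H: -8.3028, -4.6972.
Both eigenvalues < 0, so H is negative definite -> x* is a strict local max.

max


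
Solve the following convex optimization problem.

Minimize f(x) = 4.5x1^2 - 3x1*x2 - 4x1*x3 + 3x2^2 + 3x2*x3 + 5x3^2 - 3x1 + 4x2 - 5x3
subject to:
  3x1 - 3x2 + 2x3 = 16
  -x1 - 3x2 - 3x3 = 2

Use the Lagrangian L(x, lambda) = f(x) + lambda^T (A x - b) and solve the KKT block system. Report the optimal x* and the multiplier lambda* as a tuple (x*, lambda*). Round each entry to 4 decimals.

Form the Lagrangian:
  L(x, lambda) = (1/2) x^T Q x + c^T x + lambda^T (A x - b)
Stationarity (grad_x L = 0): Q x + c + A^T lambda = 0.
Primal feasibility: A x = b.

This gives the KKT block system:
  [ Q   A^T ] [ x     ]   [-c ]
  [ A    0  ] [ lambda ] = [ b ]

Solving the linear system:
  x*      = (0.9852, -3.0069, 2.0118)
  lambda* = (-2.6236, -1.0303)
  f(x*)   = 9.498

x* = (0.9852, -3.0069, 2.0118), lambda* = (-2.6236, -1.0303)


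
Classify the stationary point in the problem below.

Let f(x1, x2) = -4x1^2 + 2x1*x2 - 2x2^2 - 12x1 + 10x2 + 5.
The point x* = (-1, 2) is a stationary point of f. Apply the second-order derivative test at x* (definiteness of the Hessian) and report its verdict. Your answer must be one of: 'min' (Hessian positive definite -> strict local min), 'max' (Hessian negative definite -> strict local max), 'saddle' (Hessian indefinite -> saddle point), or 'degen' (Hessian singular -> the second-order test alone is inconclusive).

Compute the Hessian H = grad^2 f:
  H = [[-8, 2], [2, -4]]
Verify stationarity: grad f(x*) = H x* + g = (0, 0).
Eigenvalues of H: -8.8284, -3.1716.
Both eigenvalues < 0, so H is negative definite -> x* is a strict local max.

max


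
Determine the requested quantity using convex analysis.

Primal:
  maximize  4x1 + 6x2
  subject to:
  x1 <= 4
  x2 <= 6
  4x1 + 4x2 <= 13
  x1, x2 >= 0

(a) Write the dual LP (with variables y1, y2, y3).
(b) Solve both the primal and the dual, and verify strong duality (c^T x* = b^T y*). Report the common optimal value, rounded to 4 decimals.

The standard primal-dual pair for 'max c^T x s.t. A x <= b, x >= 0' is:
  Dual:  min b^T y  s.t.  A^T y >= c,  y >= 0.

So the dual LP is:
  minimize  4y1 + 6y2 + 13y3
  subject to:
    y1 + 4y3 >= 4
    y2 + 4y3 >= 6
    y1, y2, y3 >= 0

Solving the primal: x* = (0, 3.25).
  primal value c^T x* = 19.5.
Solving the dual: y* = (0, 0, 1.5).
  dual value b^T y* = 19.5.
Strong duality: c^T x* = b^T y*. Confirmed.

19.5


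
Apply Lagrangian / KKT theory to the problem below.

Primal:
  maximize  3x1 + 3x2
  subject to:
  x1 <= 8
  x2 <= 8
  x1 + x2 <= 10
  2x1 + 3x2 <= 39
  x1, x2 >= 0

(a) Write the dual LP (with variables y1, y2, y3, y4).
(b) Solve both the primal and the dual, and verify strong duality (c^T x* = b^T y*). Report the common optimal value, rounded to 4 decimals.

The standard primal-dual pair for 'max c^T x s.t. A x <= b, x >= 0' is:
  Dual:  min b^T y  s.t.  A^T y >= c,  y >= 0.

So the dual LP is:
  minimize  8y1 + 8y2 + 10y3 + 39y4
  subject to:
    y1 + y3 + 2y4 >= 3
    y2 + y3 + 3y4 >= 3
    y1, y2, y3, y4 >= 0

Solving the primal: x* = (8, 2).
  primal value c^T x* = 30.
Solving the dual: y* = (0, 0, 3, 0).
  dual value b^T y* = 30.
Strong duality: c^T x* = b^T y*. Confirmed.

30


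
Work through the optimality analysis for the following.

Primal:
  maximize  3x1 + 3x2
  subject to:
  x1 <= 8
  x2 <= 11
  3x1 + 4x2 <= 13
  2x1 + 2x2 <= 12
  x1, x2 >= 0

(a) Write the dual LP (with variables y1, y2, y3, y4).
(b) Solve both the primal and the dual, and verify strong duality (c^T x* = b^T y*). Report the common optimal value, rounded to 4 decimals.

The standard primal-dual pair for 'max c^T x s.t. A x <= b, x >= 0' is:
  Dual:  min b^T y  s.t.  A^T y >= c,  y >= 0.

So the dual LP is:
  minimize  8y1 + 11y2 + 13y3 + 12y4
  subject to:
    y1 + 3y3 + 2y4 >= 3
    y2 + 4y3 + 2y4 >= 3
    y1, y2, y3, y4 >= 0

Solving the primal: x* = (4.3333, 0).
  primal value c^T x* = 13.
Solving the dual: y* = (0, 0, 1, 0).
  dual value b^T y* = 13.
Strong duality: c^T x* = b^T y*. Confirmed.

13


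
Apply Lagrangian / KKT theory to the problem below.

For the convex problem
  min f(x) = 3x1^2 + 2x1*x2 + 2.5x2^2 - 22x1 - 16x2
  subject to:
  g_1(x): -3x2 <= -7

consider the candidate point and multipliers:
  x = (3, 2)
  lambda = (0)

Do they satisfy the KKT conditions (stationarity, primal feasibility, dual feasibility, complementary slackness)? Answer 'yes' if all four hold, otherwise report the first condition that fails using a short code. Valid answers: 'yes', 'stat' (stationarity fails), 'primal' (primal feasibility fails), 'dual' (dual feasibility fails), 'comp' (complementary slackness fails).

Gradient of f: grad f(x) = Q x + c = (0, 0)
Constraint values g_i(x) = a_i^T x - b_i:
  g_1((3, 2)) = 1
Stationarity residual: grad f(x) + sum_i lambda_i a_i = (0, 0)
  -> stationarity OK
Primal feasibility (all g_i <= 0): FAILS
Dual feasibility (all lambda_i >= 0): OK
Complementary slackness (lambda_i * g_i(x) = 0 for all i): OK

Verdict: the first failing condition is primal_feasibility -> primal.

primal


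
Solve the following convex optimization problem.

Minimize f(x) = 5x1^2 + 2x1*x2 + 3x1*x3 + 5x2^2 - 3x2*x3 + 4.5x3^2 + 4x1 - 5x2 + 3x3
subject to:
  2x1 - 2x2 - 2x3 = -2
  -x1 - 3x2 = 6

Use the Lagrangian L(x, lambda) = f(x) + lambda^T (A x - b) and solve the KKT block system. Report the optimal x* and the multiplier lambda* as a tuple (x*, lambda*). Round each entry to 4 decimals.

Form the Lagrangian:
  L(x, lambda) = (1/2) x^T Q x + c^T x + lambda^T (A x - b)
Stationarity (grad_x L = 0): Q x + c + A^T lambda = 0.
Primal feasibility: A x = b.

This gives the KKT block system:
  [ Q   A^T ] [ x     ]   [-c ]
  [ A    0  ] [ lambda ] = [ b ]

Solving the linear system:
  x*      = (-1.875, -1.375, 0.5)
  lambda* = (3, -10)
  f(x*)   = 33.4375

x* = (-1.875, -1.375, 0.5), lambda* = (3, -10)


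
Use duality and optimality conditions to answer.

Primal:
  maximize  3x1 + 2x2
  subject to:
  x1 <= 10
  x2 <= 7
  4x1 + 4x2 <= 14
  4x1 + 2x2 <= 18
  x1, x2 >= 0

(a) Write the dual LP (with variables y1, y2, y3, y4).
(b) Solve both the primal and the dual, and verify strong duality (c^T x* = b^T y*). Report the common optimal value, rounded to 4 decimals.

The standard primal-dual pair for 'max c^T x s.t. A x <= b, x >= 0' is:
  Dual:  min b^T y  s.t.  A^T y >= c,  y >= 0.

So the dual LP is:
  minimize  10y1 + 7y2 + 14y3 + 18y4
  subject to:
    y1 + 4y3 + 4y4 >= 3
    y2 + 4y3 + 2y4 >= 2
    y1, y2, y3, y4 >= 0

Solving the primal: x* = (3.5, 0).
  primal value c^T x* = 10.5.
Solving the dual: y* = (0, 0, 0.75, 0).
  dual value b^T y* = 10.5.
Strong duality: c^T x* = b^T y*. Confirmed.

10.5


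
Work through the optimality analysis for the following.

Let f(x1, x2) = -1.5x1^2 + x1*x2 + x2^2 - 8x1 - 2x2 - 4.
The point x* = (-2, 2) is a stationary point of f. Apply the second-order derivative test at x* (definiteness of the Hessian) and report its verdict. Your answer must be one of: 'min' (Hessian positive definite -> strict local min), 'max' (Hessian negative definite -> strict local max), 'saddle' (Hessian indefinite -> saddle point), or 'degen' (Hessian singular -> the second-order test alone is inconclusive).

Compute the Hessian H = grad^2 f:
  H = [[-3, 1], [1, 2]]
Verify stationarity: grad f(x*) = H x* + g = (0, 0).
Eigenvalues of H: -3.1926, 2.1926.
Eigenvalues have mixed signs, so H is indefinite -> x* is a saddle point.

saddle


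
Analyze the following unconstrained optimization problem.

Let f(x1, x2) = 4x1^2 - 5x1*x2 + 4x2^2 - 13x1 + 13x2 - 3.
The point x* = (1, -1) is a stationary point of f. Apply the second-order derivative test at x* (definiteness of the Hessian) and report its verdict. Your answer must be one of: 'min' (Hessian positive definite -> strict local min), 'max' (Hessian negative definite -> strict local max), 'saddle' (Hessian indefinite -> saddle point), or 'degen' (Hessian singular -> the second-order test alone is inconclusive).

Compute the Hessian H = grad^2 f:
  H = [[8, -5], [-5, 8]]
Verify stationarity: grad f(x*) = H x* + g = (0, 0).
Eigenvalues of H: 3, 13.
Both eigenvalues > 0, so H is positive definite -> x* is a strict local min.

min


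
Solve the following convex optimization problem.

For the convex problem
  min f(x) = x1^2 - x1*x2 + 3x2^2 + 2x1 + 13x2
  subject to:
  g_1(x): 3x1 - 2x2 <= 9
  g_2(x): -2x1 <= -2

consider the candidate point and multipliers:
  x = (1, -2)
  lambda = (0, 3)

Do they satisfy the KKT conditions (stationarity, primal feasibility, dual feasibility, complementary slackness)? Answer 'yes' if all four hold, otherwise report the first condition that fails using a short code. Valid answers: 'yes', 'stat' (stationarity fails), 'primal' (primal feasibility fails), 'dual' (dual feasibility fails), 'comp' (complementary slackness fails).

Gradient of f: grad f(x) = Q x + c = (6, 0)
Constraint values g_i(x) = a_i^T x - b_i:
  g_1((1, -2)) = -2
  g_2((1, -2)) = 0
Stationarity residual: grad f(x) + sum_i lambda_i a_i = (0, 0)
  -> stationarity OK
Primal feasibility (all g_i <= 0): OK
Dual feasibility (all lambda_i >= 0): OK
Complementary slackness (lambda_i * g_i(x) = 0 for all i): OK

Verdict: yes, KKT holds.

yes


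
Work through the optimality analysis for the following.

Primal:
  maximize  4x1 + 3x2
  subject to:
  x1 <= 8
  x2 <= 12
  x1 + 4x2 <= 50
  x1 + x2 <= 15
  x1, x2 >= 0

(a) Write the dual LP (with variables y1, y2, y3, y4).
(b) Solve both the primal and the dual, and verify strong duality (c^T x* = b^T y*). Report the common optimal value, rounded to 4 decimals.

The standard primal-dual pair for 'max c^T x s.t. A x <= b, x >= 0' is:
  Dual:  min b^T y  s.t.  A^T y >= c,  y >= 0.

So the dual LP is:
  minimize  8y1 + 12y2 + 50y3 + 15y4
  subject to:
    y1 + y3 + y4 >= 4
    y2 + 4y3 + y4 >= 3
    y1, y2, y3, y4 >= 0

Solving the primal: x* = (8, 7).
  primal value c^T x* = 53.
Solving the dual: y* = (1, 0, 0, 3).
  dual value b^T y* = 53.
Strong duality: c^T x* = b^T y*. Confirmed.

53


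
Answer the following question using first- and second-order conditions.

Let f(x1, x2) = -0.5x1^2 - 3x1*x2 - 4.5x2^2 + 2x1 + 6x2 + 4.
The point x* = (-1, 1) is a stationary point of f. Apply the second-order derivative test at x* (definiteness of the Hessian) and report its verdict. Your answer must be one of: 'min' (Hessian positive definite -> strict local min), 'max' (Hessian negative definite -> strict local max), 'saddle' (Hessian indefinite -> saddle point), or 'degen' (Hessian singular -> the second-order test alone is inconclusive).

Compute the Hessian H = grad^2 f:
  H = [[-1, -3], [-3, -9]]
Verify stationarity: grad f(x*) = H x* + g = (0, 0).
Eigenvalues of H: -10, 0.
H has a zero eigenvalue (singular; negative semidefinite but not definite), so H is neither positive definite, negative definite, nor indefinite. The second-order test alone is inconclusive -> degen.
(Indeed, f is constant along the null direction of H through x*, so x* is not a strict local extremum.)

degen


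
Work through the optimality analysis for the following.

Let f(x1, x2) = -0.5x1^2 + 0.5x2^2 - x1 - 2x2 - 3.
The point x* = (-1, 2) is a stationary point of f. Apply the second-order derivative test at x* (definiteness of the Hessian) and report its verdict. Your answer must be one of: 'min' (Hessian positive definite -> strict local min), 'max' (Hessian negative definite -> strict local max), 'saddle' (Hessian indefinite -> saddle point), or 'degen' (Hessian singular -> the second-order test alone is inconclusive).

Compute the Hessian H = grad^2 f:
  H = [[-1, 0], [0, 1]]
Verify stationarity: grad f(x*) = H x* + g = (0, 0).
Eigenvalues of H: -1, 1.
Eigenvalues have mixed signs, so H is indefinite -> x* is a saddle point.

saddle


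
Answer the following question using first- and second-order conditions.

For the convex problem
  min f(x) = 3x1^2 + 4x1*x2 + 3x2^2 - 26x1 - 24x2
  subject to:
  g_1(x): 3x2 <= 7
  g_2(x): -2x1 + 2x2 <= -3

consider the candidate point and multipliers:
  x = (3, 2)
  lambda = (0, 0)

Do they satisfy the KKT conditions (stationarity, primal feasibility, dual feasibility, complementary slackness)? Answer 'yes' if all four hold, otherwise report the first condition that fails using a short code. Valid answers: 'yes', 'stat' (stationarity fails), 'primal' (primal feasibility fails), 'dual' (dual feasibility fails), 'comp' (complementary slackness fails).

Gradient of f: grad f(x) = Q x + c = (0, 0)
Constraint values g_i(x) = a_i^T x - b_i:
  g_1((3, 2)) = -1
  g_2((3, 2)) = 1
Stationarity residual: grad f(x) + sum_i lambda_i a_i = (0, 0)
  -> stationarity OK
Primal feasibility (all g_i <= 0): FAILS
Dual feasibility (all lambda_i >= 0): OK
Complementary slackness (lambda_i * g_i(x) = 0 for all i): OK

Verdict: the first failing condition is primal_feasibility -> primal.

primal


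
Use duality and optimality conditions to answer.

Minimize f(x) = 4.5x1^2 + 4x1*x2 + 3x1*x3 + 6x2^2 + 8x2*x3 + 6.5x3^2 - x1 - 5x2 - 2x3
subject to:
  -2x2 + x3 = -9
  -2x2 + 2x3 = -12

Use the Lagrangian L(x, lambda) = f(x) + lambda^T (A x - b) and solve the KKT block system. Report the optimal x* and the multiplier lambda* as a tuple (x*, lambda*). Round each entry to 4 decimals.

Form the Lagrangian:
  L(x, lambda) = (1/2) x^T Q x + c^T x + lambda^T (A x - b)
Stationarity (grad_x L = 0): Q x + c + A^T lambda = 0.
Primal feasibility: A x = b.

This gives the KKT block system:
  [ Q   A^T ] [ x     ]   [-c ]
  [ A    0  ] [ lambda ] = [ b ]

Solving the linear system:
  x*      = (-0.2222, 3, -3)
  lambda* = (-11.5556, 14.6111)
  f(x*)   = 31.2778

x* = (-0.2222, 3, -3), lambda* = (-11.5556, 14.6111)


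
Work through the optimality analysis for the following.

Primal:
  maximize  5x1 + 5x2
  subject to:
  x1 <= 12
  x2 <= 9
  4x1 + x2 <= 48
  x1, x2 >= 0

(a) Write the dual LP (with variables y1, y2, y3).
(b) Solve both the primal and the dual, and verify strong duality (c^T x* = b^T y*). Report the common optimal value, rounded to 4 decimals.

The standard primal-dual pair for 'max c^T x s.t. A x <= b, x >= 0' is:
  Dual:  min b^T y  s.t.  A^T y >= c,  y >= 0.

So the dual LP is:
  minimize  12y1 + 9y2 + 48y3
  subject to:
    y1 + 4y3 >= 5
    y2 + y3 >= 5
    y1, y2, y3 >= 0

Solving the primal: x* = (9.75, 9).
  primal value c^T x* = 93.75.
Solving the dual: y* = (0, 3.75, 1.25).
  dual value b^T y* = 93.75.
Strong duality: c^T x* = b^T y*. Confirmed.

93.75


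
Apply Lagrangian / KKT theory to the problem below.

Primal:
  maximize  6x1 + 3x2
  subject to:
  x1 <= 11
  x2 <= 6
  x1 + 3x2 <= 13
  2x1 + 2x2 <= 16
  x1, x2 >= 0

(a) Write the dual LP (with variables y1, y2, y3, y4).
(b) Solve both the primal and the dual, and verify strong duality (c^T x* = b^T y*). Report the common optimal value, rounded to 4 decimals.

The standard primal-dual pair for 'max c^T x s.t. A x <= b, x >= 0' is:
  Dual:  min b^T y  s.t.  A^T y >= c,  y >= 0.

So the dual LP is:
  minimize  11y1 + 6y2 + 13y3 + 16y4
  subject to:
    y1 + y3 + 2y4 >= 6
    y2 + 3y3 + 2y4 >= 3
    y1, y2, y3, y4 >= 0

Solving the primal: x* = (8, 0).
  primal value c^T x* = 48.
Solving the dual: y* = (0, 0, 0, 3).
  dual value b^T y* = 48.
Strong duality: c^T x* = b^T y*. Confirmed.

48


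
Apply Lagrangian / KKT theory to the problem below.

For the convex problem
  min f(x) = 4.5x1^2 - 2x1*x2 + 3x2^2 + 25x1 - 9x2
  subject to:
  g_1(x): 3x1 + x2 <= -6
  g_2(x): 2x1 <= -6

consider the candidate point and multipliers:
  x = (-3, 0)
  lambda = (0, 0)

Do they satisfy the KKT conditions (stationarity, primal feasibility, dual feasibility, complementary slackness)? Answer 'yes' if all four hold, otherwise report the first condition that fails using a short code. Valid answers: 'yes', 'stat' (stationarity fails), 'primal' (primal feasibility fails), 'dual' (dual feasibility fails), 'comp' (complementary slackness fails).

Gradient of f: grad f(x) = Q x + c = (-2, -3)
Constraint values g_i(x) = a_i^T x - b_i:
  g_1((-3, 0)) = -3
  g_2((-3, 0)) = 0
Stationarity residual: grad f(x) + sum_i lambda_i a_i = (-2, -3)
  -> stationarity FAILS
Primal feasibility (all g_i <= 0): OK
Dual feasibility (all lambda_i >= 0): OK
Complementary slackness (lambda_i * g_i(x) = 0 for all i): OK

Verdict: the first failing condition is stationarity -> stat.

stat


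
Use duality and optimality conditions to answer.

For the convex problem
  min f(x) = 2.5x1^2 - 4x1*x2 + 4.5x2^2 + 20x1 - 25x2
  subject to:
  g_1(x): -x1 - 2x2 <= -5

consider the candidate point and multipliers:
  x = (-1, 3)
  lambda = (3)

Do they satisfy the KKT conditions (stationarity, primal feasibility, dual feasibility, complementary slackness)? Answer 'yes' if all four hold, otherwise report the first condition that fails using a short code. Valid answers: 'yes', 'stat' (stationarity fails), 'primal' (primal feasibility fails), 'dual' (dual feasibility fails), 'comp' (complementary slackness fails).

Gradient of f: grad f(x) = Q x + c = (3, 6)
Constraint values g_i(x) = a_i^T x - b_i:
  g_1((-1, 3)) = 0
Stationarity residual: grad f(x) + sum_i lambda_i a_i = (0, 0)
  -> stationarity OK
Primal feasibility (all g_i <= 0): OK
Dual feasibility (all lambda_i >= 0): OK
Complementary slackness (lambda_i * g_i(x) = 0 for all i): OK

Verdict: yes, KKT holds.

yes


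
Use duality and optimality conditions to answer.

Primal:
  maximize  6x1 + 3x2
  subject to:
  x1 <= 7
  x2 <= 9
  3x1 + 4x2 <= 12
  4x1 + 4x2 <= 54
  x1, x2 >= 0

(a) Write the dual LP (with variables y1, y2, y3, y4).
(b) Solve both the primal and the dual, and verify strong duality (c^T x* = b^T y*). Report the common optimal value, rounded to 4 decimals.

The standard primal-dual pair for 'max c^T x s.t. A x <= b, x >= 0' is:
  Dual:  min b^T y  s.t.  A^T y >= c,  y >= 0.

So the dual LP is:
  minimize  7y1 + 9y2 + 12y3 + 54y4
  subject to:
    y1 + 3y3 + 4y4 >= 6
    y2 + 4y3 + 4y4 >= 3
    y1, y2, y3, y4 >= 0

Solving the primal: x* = (4, 0).
  primal value c^T x* = 24.
Solving the dual: y* = (0, 0, 2, 0).
  dual value b^T y* = 24.
Strong duality: c^T x* = b^T y*. Confirmed.

24


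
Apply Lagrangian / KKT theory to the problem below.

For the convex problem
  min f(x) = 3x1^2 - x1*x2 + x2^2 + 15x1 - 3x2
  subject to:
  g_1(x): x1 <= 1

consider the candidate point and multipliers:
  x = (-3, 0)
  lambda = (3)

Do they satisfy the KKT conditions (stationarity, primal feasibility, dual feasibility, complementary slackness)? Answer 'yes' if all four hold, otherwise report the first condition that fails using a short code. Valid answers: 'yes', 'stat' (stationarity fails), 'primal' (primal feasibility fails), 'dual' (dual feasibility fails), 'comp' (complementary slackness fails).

Gradient of f: grad f(x) = Q x + c = (-3, 0)
Constraint values g_i(x) = a_i^T x - b_i:
  g_1((-3, 0)) = -4
Stationarity residual: grad f(x) + sum_i lambda_i a_i = (0, 0)
  -> stationarity OK
Primal feasibility (all g_i <= 0): OK
Dual feasibility (all lambda_i >= 0): OK
Complementary slackness (lambda_i * g_i(x) = 0 for all i): FAILS

Verdict: the first failing condition is complementary_slackness -> comp.

comp


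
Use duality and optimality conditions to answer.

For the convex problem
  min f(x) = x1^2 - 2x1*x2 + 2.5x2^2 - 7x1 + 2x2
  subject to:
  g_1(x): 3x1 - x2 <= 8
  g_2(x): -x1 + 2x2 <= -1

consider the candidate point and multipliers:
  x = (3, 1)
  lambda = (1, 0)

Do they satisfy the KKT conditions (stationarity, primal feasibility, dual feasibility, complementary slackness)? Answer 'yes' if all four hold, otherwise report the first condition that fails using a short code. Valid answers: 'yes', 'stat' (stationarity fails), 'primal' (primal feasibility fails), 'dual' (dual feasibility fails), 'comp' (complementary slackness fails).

Gradient of f: grad f(x) = Q x + c = (-3, 1)
Constraint values g_i(x) = a_i^T x - b_i:
  g_1((3, 1)) = 0
  g_2((3, 1)) = 0
Stationarity residual: grad f(x) + sum_i lambda_i a_i = (0, 0)
  -> stationarity OK
Primal feasibility (all g_i <= 0): OK
Dual feasibility (all lambda_i >= 0): OK
Complementary slackness (lambda_i * g_i(x) = 0 for all i): OK

Verdict: yes, KKT holds.

yes


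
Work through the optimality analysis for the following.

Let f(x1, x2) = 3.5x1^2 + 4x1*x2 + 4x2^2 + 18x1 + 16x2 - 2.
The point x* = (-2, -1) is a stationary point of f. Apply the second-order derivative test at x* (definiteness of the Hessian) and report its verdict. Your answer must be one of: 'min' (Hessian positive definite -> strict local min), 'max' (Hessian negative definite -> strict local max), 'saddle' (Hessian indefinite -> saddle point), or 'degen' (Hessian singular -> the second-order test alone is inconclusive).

Compute the Hessian H = grad^2 f:
  H = [[7, 4], [4, 8]]
Verify stationarity: grad f(x*) = H x* + g = (0, 0).
Eigenvalues of H: 3.4689, 11.5311.
Both eigenvalues > 0, so H is positive definite -> x* is a strict local min.

min


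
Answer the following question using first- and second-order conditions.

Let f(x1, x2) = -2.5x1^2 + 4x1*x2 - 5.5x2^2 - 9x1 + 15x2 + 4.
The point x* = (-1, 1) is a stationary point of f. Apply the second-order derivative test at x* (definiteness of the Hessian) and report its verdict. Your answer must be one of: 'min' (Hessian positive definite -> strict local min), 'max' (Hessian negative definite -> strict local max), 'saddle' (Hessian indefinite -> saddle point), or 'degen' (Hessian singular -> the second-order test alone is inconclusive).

Compute the Hessian H = grad^2 f:
  H = [[-5, 4], [4, -11]]
Verify stationarity: grad f(x*) = H x* + g = (0, 0).
Eigenvalues of H: -13, -3.
Both eigenvalues < 0, so H is negative definite -> x* is a strict local max.

max


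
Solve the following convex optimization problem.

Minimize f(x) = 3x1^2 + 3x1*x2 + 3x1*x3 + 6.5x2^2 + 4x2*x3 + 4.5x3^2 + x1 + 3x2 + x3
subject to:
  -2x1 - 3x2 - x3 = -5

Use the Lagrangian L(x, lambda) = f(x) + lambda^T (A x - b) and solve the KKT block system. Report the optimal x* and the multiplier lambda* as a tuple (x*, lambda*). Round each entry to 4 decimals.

Form the Lagrangian:
  L(x, lambda) = (1/2) x^T Q x + c^T x + lambda^T (A x - b)
Stationarity (grad_x L = 0): Q x + c + A^T lambda = 0.
Primal feasibility: A x = b.

This gives the KKT block system:
  [ Q   A^T ] [ x     ]   [-c ]
  [ A    0  ] [ lambda ] = [ b ]

Solving the linear system:
  x*      = (1.44, 0.82, -0.34)
  lambda* = (5.54)
  f(x*)   = 15.63

x* = (1.44, 0.82, -0.34), lambda* = (5.54)


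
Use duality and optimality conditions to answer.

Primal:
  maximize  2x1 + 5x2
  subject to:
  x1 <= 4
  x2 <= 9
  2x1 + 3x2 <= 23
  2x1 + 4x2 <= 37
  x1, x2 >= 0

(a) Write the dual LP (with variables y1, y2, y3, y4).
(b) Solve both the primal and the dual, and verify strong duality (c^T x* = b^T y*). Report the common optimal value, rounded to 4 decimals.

The standard primal-dual pair for 'max c^T x s.t. A x <= b, x >= 0' is:
  Dual:  min b^T y  s.t.  A^T y >= c,  y >= 0.

So the dual LP is:
  minimize  4y1 + 9y2 + 23y3 + 37y4
  subject to:
    y1 + 2y3 + 2y4 >= 2
    y2 + 3y3 + 4y4 >= 5
    y1, y2, y3, y4 >= 0

Solving the primal: x* = (0, 7.6667).
  primal value c^T x* = 38.3333.
Solving the dual: y* = (0, 0, 1.6667, 0).
  dual value b^T y* = 38.3333.
Strong duality: c^T x* = b^T y*. Confirmed.

38.3333


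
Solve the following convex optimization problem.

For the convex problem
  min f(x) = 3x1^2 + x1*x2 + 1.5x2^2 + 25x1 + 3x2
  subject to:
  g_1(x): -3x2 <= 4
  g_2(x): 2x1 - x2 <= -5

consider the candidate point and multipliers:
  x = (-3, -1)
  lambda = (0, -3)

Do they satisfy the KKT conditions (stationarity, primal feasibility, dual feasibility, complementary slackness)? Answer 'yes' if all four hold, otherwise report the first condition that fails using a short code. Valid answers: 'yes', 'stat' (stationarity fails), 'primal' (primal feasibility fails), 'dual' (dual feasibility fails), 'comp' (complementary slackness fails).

Gradient of f: grad f(x) = Q x + c = (6, -3)
Constraint values g_i(x) = a_i^T x - b_i:
  g_1((-3, -1)) = -1
  g_2((-3, -1)) = 0
Stationarity residual: grad f(x) + sum_i lambda_i a_i = (0, 0)
  -> stationarity OK
Primal feasibility (all g_i <= 0): OK
Dual feasibility (all lambda_i >= 0): FAILS
Complementary slackness (lambda_i * g_i(x) = 0 for all i): OK

Verdict: the first failing condition is dual_feasibility -> dual.

dual


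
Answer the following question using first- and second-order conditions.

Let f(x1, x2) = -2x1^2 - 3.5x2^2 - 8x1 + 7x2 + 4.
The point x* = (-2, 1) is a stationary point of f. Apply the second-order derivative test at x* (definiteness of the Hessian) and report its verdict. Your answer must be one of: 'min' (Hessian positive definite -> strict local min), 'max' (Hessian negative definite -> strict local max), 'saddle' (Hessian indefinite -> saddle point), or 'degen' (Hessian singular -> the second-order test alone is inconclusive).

Compute the Hessian H = grad^2 f:
  H = [[-4, 0], [0, -7]]
Verify stationarity: grad f(x*) = H x* + g = (0, 0).
Eigenvalues of H: -7, -4.
Both eigenvalues < 0, so H is negative definite -> x* is a strict local max.

max


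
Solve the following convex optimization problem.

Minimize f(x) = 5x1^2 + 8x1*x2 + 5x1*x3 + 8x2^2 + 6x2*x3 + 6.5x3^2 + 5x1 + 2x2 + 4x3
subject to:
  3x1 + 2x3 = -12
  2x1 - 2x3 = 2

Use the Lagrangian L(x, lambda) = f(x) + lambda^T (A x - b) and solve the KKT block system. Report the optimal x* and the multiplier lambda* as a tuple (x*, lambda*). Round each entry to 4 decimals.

Form the Lagrangian:
  L(x, lambda) = (1/2) x^T Q x + c^T x + lambda^T (A x - b)
Stationarity (grad_x L = 0): Q x + c + A^T lambda = 0.
Primal feasibility: A x = b.

This gives the KKT block system:
  [ Q   A^T ] [ x     ]   [-c ]
  [ A    0  ] [ lambda ] = [ b ]

Solving the linear system:
  x*      = (-2, 2, -3)
  lambda* = (9.4, -7.1)
  f(x*)   = 54.5

x* = (-2, 2, -3), lambda* = (9.4, -7.1)


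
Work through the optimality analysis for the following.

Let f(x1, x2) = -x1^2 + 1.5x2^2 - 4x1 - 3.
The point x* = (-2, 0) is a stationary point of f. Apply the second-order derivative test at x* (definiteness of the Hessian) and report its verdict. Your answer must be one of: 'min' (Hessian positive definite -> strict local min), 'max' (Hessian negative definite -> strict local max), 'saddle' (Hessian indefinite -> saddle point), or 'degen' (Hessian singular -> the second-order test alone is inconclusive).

Compute the Hessian H = grad^2 f:
  H = [[-2, 0], [0, 3]]
Verify stationarity: grad f(x*) = H x* + g = (0, 0).
Eigenvalues of H: -2, 3.
Eigenvalues have mixed signs, so H is indefinite -> x* is a saddle point.

saddle


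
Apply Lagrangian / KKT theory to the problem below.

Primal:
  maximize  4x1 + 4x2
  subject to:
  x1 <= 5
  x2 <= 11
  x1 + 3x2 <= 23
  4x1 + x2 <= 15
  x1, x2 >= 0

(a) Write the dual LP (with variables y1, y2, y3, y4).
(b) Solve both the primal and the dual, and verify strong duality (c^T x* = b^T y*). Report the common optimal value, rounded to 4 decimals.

The standard primal-dual pair for 'max c^T x s.t. A x <= b, x >= 0' is:
  Dual:  min b^T y  s.t.  A^T y >= c,  y >= 0.

So the dual LP is:
  minimize  5y1 + 11y2 + 23y3 + 15y4
  subject to:
    y1 + y3 + 4y4 >= 4
    y2 + 3y3 + y4 >= 4
    y1, y2, y3, y4 >= 0

Solving the primal: x* = (2, 7).
  primal value c^T x* = 36.
Solving the dual: y* = (0, 0, 1.0909, 0.7273).
  dual value b^T y* = 36.
Strong duality: c^T x* = b^T y*. Confirmed.

36
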